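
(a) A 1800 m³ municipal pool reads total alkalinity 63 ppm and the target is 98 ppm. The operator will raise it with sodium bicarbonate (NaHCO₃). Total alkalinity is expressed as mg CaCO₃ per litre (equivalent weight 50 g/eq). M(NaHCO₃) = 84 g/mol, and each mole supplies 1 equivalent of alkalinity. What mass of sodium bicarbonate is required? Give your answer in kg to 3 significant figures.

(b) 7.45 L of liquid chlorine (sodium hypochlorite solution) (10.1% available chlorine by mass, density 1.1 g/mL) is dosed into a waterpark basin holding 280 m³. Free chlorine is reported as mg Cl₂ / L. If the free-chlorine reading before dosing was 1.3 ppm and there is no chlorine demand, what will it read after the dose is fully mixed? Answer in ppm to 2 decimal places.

(a) Volume: 1800 m³ = 1,800,000 L.
(a) Alkalinity to add: (98 − 63) = 35 mg/L as CaCO₃ × 1,800,000 L = 63,000 g as CaCO₃.
(a) Equivalents: 63,000 g ÷ 50 g/eq = 1260 eq.
(a) NaHCO₃ supplies 1 eq per mole → 1260 mol.
(a) Mass: 1260 mol × 84 g/mol = 105,800 g.

(b) Volume: 280 m³ = 280,000 L.
(b) Mass of solution: 7.45 L × 1000 mL/L × 1.1 g/mL = 8195 g.
(b) Available chlorine delivered: 8195 g × 0.101 = 827.7 g as Cl₂.
(b) Concentration rise: 827.7 g / 280,000 L = 2.956 mg/L = 2.96 ppm.
(b) Final FC: 1.3 + 2.96 = 4.26 ppm.

(a) 106 kg; (b) 4.26 ppm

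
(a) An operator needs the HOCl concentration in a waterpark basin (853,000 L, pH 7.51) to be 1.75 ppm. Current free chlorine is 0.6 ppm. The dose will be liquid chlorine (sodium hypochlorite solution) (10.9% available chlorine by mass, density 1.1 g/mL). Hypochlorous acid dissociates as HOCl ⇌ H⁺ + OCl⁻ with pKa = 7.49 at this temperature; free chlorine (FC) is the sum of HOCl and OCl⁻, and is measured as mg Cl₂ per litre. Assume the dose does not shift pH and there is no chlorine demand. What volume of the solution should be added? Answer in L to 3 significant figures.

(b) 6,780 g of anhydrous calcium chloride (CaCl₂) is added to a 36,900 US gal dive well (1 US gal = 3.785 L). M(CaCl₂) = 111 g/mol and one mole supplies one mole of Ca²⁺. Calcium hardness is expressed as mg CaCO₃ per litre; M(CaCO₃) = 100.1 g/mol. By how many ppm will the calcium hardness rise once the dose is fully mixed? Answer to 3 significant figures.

(a) 21.2 L; (b) 43.8 ppm

(a) [OCl⁻]/[HOCl] = 10^(pH − pKa) = 10^(7.51 − 7.49) = 1.047; fraction as HOCl = 1/(1 + 1.047) = 0.4885.
(a) Free chlorine required for 1.75 ppm HOCl: 1.75 / 0.4885 = 3.582 ppm.
(a) FC to add: 3.582 − 0.6 = 2.982 mg/L as Cl₂.
(a) Cl₂ equivalent: 2.982 mg/L × 853,000 L = 2544 g.
(a) Product at 10.9% available Cl: 2544 / 0.109 = 23,340 g.
(a) Volume: 23,340 g ÷ 1.1 g/mL = 21,220 mL.

(b) Volume: 36,900 US gal × 3.785 L/gal = 139,666 L.
(b) Moles of Ca²⁺: 6,780 g ÷ 111 g/mol = 61.08 mol.
(b) As CaCO₃: 61.08 mol × 100.1 g/mol = 6114 g.
(b) Rise: 6114 g / 139,666 L × 1000 = 43.78 mg/L.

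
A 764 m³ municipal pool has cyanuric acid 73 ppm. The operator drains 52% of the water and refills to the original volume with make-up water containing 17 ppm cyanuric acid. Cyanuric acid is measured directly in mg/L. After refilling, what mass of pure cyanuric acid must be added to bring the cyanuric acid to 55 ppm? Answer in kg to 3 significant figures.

8.50 kg

Volume: 764 m³ = 764,000 L.
After draining 52% and refilling: 73 × 0.48 + 17 × 0.52 = 43.88 ppm.
Deficit to target: 55 − 43.88 = 11.12 mg/L.
Mass: 11.12 mg/L × 764,000 L = 8496 g cyanuric acid.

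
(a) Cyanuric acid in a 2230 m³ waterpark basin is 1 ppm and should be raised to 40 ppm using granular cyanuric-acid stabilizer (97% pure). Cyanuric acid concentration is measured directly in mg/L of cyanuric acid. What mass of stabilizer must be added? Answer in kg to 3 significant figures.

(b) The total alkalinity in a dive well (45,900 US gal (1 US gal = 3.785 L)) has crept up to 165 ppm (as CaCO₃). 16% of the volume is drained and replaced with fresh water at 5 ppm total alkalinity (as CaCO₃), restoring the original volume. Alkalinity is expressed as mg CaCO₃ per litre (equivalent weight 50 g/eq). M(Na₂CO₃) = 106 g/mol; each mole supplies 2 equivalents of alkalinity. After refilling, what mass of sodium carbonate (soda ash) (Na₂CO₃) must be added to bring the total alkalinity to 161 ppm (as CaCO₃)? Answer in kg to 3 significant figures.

(a) 89.7 kg; (b) 3.98 kg

(a) Volume: 2230 m³ = 2,230,000 L.
(a) CYA to add: (40 − 1) = 39 mg/L × 2,230,000 L = 86,970 g cyanuric acid.
(a) At 97% purity: 86,970 / 0.97 = 89,660 g product.

(b) Volume: 45,900 US gal × 3.785 L/gal = 173,732 L.
(b) After draining 16% and refilling: 165 × 0.84 + 5 × 0.16 = 139.4 ppm.
(b) Deficit to target: 161 − 139.4 = 21.6 mg/L.
(b) As CaCO₃: 21.6 mg/L × 173,732 L = 3753 g; ÷ 50 g/eq ÷ 2 = 37.53 mol Na₂CO₃.
(b) Mass: 37.53 × 106 = 3978 g.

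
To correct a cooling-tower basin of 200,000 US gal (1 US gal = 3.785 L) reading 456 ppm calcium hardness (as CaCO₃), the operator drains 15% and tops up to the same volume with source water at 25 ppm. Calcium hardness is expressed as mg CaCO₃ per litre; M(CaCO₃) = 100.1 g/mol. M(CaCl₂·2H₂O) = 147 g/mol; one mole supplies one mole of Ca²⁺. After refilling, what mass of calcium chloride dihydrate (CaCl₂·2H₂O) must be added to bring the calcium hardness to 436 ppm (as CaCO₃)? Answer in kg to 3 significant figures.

49.6 kg

Volume: 200,000 US gal × 3.785 L/gal = 757,000 L.
After draining 15% and refilling: 456 × 0.85 + 25 × 0.15 = 391.35 ppm.
Deficit to target: 436 − 391.35 = 44.65 mg/L.
As CaCO₃: 44.65 mg/L × 757,000 L = 33,800 g; ÷ 100.1 = 337.7 mol Ca²⁺.
Mass: 337.7 × 147 = 49,640 g.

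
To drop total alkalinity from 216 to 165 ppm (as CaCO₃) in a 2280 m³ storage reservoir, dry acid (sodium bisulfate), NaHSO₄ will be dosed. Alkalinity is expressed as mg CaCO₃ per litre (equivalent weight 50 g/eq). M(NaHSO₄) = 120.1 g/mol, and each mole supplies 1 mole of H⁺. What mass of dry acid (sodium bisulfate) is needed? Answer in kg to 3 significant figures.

279 kg

Volume: 2280 m³ = 2,280,000 L.
Alkalinity to neutralize: (216 − 165) = 51 mg/L as CaCO₃ × 2,280,000 L = 116,300 g as CaCO₃.
Equivalents of H⁺ required: 116,300 ÷ 50 g/eq = 2326 eq = 2326 mol NaHSO₄.
Mass of NaHSO₄: 2326 × 120.1 = 279,300 g.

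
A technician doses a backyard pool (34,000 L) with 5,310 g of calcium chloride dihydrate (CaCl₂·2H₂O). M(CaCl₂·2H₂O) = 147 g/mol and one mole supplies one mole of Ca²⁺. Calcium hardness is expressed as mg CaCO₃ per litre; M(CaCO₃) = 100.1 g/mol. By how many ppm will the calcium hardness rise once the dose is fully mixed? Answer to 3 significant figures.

Moles of Ca²⁺: 5,310 g ÷ 147 g/mol = 36.12 mol.
As CaCO₃: 36.12 mol × 100.1 g/mol = 3616 g.
Rise: 3616 g / 34,000 L × 1000 = 106.3 mg/L.

106 ppm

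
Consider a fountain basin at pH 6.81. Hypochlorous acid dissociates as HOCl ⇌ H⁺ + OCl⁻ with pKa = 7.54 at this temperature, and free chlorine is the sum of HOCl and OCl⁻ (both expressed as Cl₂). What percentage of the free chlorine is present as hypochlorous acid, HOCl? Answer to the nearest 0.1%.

[OCl⁻]/[HOCl] = 10^(pH − pKa) = 10^(6.81 − 7.54) = 10^-0.73 = 0.1862.
Fraction as HOCl = 1 / (1 + 0.1862) = 0.843.

84.3%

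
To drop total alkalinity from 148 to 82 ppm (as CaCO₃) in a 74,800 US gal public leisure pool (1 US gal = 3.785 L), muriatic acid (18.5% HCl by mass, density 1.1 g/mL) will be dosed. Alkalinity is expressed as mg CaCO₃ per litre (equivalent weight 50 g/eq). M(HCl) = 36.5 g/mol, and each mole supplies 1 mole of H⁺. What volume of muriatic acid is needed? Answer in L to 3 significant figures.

67.0 L

Volume: 74,800 US gal × 3.785 L/gal = 283,118 L.
Alkalinity to neutralize: (148 − 82) = 66 mg/L as CaCO₃ × 283,118 L = 18,690 g as CaCO₃.
Equivalents of H⁺ required: 18,690 ÷ 50 g/eq = 373.7 eq = 373.7 mol HCl.
Mass of HCl: 373.7 × 36.5 = 13,640 g.
Mass of 18.5% solution: 13,640 / 0.185 = 73,730 g.
Volume: 73,730 g ÷ 1.1 g/mL = 67,030 mL.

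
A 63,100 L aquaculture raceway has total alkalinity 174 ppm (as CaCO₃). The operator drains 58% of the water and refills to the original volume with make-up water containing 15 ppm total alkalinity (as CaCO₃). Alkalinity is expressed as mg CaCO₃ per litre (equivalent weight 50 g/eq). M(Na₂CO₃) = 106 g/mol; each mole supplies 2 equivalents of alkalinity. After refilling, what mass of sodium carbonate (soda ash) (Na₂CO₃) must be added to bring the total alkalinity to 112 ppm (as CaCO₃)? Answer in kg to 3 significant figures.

After draining 58% and refilling: 174 × 0.42 + 15 × 0.58 = 81.78 ppm.
Deficit to target: 112 − 81.78 = 30.22 mg/L.
As CaCO₃: 30.22 mg/L × 63,100 L = 1907 g; ÷ 50 g/eq ÷ 2 = 19.07 mol Na₂CO₃.
Mass: 19.07 × 106 = 2021 g.

2.02 kg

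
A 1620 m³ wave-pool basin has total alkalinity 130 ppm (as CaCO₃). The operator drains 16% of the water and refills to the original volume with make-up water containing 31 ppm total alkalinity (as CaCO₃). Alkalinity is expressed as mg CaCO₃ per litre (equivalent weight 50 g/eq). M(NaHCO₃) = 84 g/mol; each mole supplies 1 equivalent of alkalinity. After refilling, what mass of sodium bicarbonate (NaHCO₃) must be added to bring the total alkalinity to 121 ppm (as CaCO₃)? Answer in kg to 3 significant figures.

Volume: 1620 m³ = 1,620,000 L.
After draining 16% and refilling: 130 × 0.84 + 31 × 0.16 = 114.16 ppm.
Deficit to target: 121 − 114.16 = 6.84 mg/L.
As CaCO₃: 6.84 mg/L × 1,620,000 L = 11,080 g; ÷ 50 g/eq ÷ 1 = 221.6 mol NaHCO₃.
Mass: 221.6 × 84 = 18,620 g.

18.6 kg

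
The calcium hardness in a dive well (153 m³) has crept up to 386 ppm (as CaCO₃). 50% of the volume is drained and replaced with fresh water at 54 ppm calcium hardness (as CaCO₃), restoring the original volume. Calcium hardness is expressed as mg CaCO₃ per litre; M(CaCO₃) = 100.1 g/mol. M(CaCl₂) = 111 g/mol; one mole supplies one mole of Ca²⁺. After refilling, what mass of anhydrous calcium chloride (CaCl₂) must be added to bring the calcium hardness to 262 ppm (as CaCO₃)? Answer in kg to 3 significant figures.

7.13 kg

Volume: 153 m³ = 153,000 L.
After draining 50% and refilling: 386 × 0.50 + 54 × 0.50 = 220 ppm.
Deficit to target: 262 − 220 = 42 mg/L.
As CaCO₃: 42 mg/L × 153,000 L = 6426 g; ÷ 100.1 = 64.2 mol Ca²⁺.
Mass: 64.2 × 111 = 7126 g.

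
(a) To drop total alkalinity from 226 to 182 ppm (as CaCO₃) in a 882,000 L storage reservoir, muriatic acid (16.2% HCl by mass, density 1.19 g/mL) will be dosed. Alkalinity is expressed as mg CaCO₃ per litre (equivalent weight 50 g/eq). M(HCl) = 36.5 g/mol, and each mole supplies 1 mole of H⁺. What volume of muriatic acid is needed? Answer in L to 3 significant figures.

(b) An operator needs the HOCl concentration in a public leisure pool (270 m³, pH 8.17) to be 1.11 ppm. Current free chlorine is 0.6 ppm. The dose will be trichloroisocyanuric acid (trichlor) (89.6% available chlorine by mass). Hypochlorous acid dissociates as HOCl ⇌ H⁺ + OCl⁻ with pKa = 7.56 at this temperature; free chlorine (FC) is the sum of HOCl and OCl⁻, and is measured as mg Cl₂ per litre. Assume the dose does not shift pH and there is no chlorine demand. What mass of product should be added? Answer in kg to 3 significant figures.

(a) 147 L; (b) 1.52 kg

(a) Alkalinity to neutralize: (226 − 182) = 44 mg/L as CaCO₃ × 882,000 L = 38,810 g as CaCO₃.
(a) Equivalents of H⁺ required: 38,810 ÷ 50 g/eq = 776.2 eq = 776.2 mol HCl.
(a) Mass of HCl: 776.2 × 36.5 = 28,330 g.
(a) Mass of 16.2% solution: 28,330 / 0.162 = 174,900 g.
(a) Volume: 174,900 g ÷ 1.19 g/mL = 147,000 mL.

(b) Volume: 270 m³ = 270,000 L.
(b) [OCl⁻]/[HOCl] = 10^(pH − pKa) = 10^(8.17 − 7.56) = 4.074; fraction as HOCl = 1/(1 + 4.074) = 0.1971.
(b) Free chlorine required for 1.11 ppm HOCl: 1.11 / 0.1971 = 5.632 ppm.
(b) FC to add: 5.632 − 0.6 = 5.032 mg/L as Cl₂.
(b) Cl₂ equivalent: 5.032 mg/L × 270,000 L = 1359 g.
(b) Product at 89.6% available Cl: 1359 / 0.896 = 1516 g.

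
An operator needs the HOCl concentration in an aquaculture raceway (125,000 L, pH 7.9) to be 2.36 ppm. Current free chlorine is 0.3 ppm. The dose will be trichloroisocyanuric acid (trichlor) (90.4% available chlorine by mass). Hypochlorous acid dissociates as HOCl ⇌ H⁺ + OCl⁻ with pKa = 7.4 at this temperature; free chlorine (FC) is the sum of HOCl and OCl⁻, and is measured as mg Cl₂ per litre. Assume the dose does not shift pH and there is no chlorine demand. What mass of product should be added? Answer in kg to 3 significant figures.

1.32 kg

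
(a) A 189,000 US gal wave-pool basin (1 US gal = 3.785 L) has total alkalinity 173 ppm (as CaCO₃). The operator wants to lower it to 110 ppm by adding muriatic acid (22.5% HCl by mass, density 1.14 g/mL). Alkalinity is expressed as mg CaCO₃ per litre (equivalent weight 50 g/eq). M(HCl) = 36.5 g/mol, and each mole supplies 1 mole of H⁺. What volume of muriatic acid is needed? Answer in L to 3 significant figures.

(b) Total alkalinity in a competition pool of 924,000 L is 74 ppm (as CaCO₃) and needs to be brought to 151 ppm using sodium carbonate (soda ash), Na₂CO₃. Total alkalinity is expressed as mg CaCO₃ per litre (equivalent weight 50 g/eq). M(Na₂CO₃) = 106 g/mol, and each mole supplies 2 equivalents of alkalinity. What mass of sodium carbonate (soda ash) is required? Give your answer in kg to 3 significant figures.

(a) Volume: 189,000 US gal × 3.785 L/gal = 715,365 L.
(a) Alkalinity to neutralize: (173 − 110) = 63 mg/L as CaCO₃ × 715,365 L = 45,070 g as CaCO₃.
(a) Equivalents of H⁺ required: 45,070 ÷ 50 g/eq = 901.4 eq = 901.4 mol HCl.
(a) Mass of HCl: 901.4 × 36.5 = 32,900 g.
(a) Mass of 22.5% solution: 32,900 / 0.225 = 146,200 g.
(a) Volume: 146,200 g ÷ 1.14 g/mL = 128,300 mL.

(b) Alkalinity to add: (151 − 74) = 77 mg/L as CaCO₃ × 924,000 L = 71,150 g as CaCO₃.
(b) Equivalents: 71,150 g ÷ 50 g/eq = 1423 eq.
(b) Each mole of Na₂CO₃ supplies 2 eq, so 1423 / 2 = 711.5 mol.
(b) Mass: 711.5 mol × 106 g/mol = 75,420 g.

(a) 128 L; (b) 75.4 kg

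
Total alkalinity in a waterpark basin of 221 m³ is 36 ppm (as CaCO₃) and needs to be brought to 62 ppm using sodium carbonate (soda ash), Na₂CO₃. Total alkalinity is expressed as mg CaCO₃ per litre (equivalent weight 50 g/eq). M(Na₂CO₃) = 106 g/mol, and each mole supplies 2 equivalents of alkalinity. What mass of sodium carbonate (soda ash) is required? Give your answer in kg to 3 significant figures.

6.09 kg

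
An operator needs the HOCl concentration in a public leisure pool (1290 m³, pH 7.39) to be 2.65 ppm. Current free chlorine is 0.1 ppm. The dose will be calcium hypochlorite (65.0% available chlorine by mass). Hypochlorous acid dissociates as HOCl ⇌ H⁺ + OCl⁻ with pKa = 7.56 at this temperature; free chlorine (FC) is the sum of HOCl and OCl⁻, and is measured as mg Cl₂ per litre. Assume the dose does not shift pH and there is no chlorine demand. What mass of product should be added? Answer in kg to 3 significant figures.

8.62 kg

Volume: 1290 m³ = 1,290,000 L.
[OCl⁻]/[HOCl] = 10^(pH − pKa) = 10^(7.39 − 7.56) = 0.6761; fraction as HOCl = 1/(1 + 0.6761) = 0.5966.
Free chlorine required for 2.65 ppm HOCl: 2.65 / 0.5966 = 4.442 ppm.
FC to add: 4.442 − 0.1 = 4.342 mg/L as Cl₂.
Cl₂ equivalent: 4.342 mg/L × 1,290,000 L = 5601 g.
Product at 65.0% available Cl: 5601 / 0.65 = 8616 g.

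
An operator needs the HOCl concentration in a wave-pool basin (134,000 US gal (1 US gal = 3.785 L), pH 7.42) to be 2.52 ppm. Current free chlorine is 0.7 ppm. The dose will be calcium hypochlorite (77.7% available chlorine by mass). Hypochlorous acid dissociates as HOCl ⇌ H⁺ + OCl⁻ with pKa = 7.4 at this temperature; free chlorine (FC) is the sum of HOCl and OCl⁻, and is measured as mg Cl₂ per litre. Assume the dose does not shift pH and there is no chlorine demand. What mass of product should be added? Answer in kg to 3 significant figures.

2.91 kg

Volume: 134,000 US gal × 3.785 L/gal = 507,190 L.
[OCl⁻]/[HOCl] = 10^(pH − pKa) = 10^(7.42 − 7.4) = 1.047; fraction as HOCl = 1/(1 + 1.047) = 0.4885.
Free chlorine required for 2.52 ppm HOCl: 2.52 / 0.4885 = 5.159 ppm.
FC to add: 5.159 − 0.7 = 4.459 mg/L as Cl₂.
Cl₂ equivalent: 4.459 mg/L × 507,190 L = 2261 g.
Product at 77.7% available Cl: 2261 / 0.777 = 2910 g.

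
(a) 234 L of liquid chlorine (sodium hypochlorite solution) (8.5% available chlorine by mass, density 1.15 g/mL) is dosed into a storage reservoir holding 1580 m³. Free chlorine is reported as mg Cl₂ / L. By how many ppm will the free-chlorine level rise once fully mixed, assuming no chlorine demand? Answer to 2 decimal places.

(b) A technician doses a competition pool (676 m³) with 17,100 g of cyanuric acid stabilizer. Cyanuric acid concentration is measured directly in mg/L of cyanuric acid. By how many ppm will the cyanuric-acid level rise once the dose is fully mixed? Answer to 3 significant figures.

(a) 14.48 ppm; (b) 25.3 ppm

(a) Volume: 1580 m³ = 1,580,000 L.
(a) Mass of solution: 234 L × 1000 mL/L × 1.15 g/mL = 269,100 g.
(a) Available chlorine delivered: 269,100 g × 0.085 = 22,870 g as Cl₂.
(a) Concentration rise: 22,870 g / 1,580,000 L = 14.48 mg/L = 14.48 ppm.

(b) Volume: 676 m³ = 676,000 L.
(b) Rise: 17,100 g / 676,000 L × 1000 = 25.3 mg/L.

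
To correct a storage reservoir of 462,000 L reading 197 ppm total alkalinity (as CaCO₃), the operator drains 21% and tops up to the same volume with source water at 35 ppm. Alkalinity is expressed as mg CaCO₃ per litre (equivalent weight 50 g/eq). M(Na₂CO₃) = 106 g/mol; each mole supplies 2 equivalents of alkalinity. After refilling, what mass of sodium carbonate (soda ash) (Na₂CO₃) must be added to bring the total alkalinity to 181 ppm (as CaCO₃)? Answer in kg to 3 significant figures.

After draining 21% and refilling: 197 × 0.79 + 35 × 0.21 = 162.98 ppm.
Deficit to target: 181 − 162.98 = 18.02 mg/L.
As CaCO₃: 18.02 mg/L × 462,000 L = 8325 g; ÷ 50 g/eq ÷ 2 = 83.25 mol Na₂CO₃.
Mass: 83.25 × 106 = 8825 g.

8.82 kg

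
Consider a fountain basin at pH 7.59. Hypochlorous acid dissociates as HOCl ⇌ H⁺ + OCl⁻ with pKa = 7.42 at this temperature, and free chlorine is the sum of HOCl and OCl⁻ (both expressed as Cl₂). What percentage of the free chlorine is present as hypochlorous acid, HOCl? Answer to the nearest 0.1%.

40.3%

[OCl⁻]/[HOCl] = 10^(pH − pKa) = 10^(7.59 − 7.42) = 10^0.17 = 1.479.
Fraction as HOCl = 1 / (1 + 1.479) = 0.4034.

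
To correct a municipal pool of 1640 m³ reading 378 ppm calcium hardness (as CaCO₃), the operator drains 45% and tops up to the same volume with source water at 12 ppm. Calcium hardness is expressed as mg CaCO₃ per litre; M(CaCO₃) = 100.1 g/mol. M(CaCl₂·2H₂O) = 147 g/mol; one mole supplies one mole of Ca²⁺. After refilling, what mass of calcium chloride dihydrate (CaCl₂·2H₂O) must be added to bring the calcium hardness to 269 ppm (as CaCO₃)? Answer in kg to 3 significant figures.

Volume: 1640 m³ = 1,640,000 L.
After draining 45% and refilling: 378 × 0.55 + 12 × 0.45 = 213.3 ppm.
Deficit to target: 269 − 213.3 = 55.7 mg/L.
As CaCO₃: 55.7 mg/L × 1,640,000 L = 91,350 g; ÷ 100.1 = 912.6 mol Ca²⁺.
Mass: 912.6 × 147 = 134,100 g.

134 kg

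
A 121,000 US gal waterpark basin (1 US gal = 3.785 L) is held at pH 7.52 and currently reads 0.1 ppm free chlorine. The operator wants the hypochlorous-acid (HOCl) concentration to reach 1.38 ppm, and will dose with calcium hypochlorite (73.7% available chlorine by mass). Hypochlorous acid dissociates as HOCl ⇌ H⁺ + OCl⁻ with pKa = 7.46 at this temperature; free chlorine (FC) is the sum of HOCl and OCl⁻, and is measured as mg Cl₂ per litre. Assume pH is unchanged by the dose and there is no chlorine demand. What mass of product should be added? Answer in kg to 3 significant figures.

Volume: 121,000 US gal × 3.785 L/gal = 457,985 L.
[OCl⁻]/[HOCl] = 10^(pH − pKa) = 10^(7.52 − 7.46) = 1.148; fraction as HOCl = 1/(1 + 1.148) = 0.4655.
Free chlorine required for 1.38 ppm HOCl: 1.38 / 0.4655 = 2.964 ppm.
FC to add: 2.964 − 0.1 = 2.864 mg/L as Cl₂.
Cl₂ equivalent: 2.864 mg/L × 457,985 L = 1312 g.
Product at 73.7% available Cl: 1312 / 0.737 = 1780 g.

1.78 kg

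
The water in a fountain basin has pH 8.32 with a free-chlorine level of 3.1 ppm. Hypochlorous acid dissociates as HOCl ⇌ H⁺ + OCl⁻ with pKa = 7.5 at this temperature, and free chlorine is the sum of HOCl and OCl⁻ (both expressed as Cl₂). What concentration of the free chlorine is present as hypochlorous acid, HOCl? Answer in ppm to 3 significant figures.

[OCl⁻]/[HOCl] = 10^(pH − pKa) = 10^(8.32 − 7.5) = 10^0.82 = 6.607.
Fraction as HOCl = 1 / (1 + 6.607) = 0.1315.
HOCl = 0.1315 × 3.1 ppm = 0.4075 ppm.

0.408 ppm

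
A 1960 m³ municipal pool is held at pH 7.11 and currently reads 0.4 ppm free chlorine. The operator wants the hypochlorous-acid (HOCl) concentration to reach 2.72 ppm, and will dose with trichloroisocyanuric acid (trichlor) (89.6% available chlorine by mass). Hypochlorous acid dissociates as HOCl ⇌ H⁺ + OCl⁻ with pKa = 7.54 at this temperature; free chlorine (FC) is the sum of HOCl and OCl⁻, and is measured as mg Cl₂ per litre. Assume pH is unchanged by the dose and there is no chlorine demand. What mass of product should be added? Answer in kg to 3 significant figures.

7.29 kg

Volume: 1960 m³ = 1,960,000 L.
[OCl⁻]/[HOCl] = 10^(pH − pKa) = 10^(7.11 − 7.54) = 0.3715; fraction as HOCl = 1/(1 + 0.3715) = 0.7291.
Free chlorine required for 2.72 ppm HOCl: 2.72 / 0.7291 = 3.731 ppm.
FC to add: 3.731 − 0.4 = 3.331 mg/L as Cl₂.
Cl₂ equivalent: 3.331 mg/L × 1,960,000 L = 6528 g.
Product at 89.6% available Cl: 6528 / 0.896 = 7286 g.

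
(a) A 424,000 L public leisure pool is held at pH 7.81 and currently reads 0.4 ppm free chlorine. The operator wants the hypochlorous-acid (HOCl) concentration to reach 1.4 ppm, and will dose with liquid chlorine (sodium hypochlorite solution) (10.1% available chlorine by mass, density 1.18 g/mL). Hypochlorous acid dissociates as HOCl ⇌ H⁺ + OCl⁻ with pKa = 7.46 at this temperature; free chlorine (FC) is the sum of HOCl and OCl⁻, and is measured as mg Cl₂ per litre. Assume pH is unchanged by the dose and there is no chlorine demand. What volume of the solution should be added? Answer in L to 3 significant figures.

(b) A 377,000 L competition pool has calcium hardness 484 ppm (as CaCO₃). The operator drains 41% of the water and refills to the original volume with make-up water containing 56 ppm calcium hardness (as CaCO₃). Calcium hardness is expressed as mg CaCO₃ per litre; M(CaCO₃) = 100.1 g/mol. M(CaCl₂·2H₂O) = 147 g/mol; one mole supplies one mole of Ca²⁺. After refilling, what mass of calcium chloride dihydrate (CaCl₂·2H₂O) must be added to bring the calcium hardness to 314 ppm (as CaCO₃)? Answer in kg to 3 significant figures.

(a) 14.7 L; (b) 3.03 kg

(a) [OCl⁻]/[HOCl] = 10^(pH − pKa) = 10^(7.81 − 7.46) = 2.239; fraction as HOCl = 1/(1 + 2.239) = 0.3088.
(a) Free chlorine required for 1.4 ppm HOCl: 1.4 / 0.3088 = 4.534 ppm.
(a) FC to add: 4.534 − 0.4 = 4.134 mg/L as Cl₂.
(a) Cl₂ equivalent: 4.134 mg/L × 424,000 L = 1753 g.
(a) Product at 10.1% available Cl: 1753 / 0.101 = 17,360 g.
(a) Volume: 17,360 g ÷ 1.18 g/mL = 14,710 mL.

(b) After draining 41% and refilling: 484 × 0.59 + 56 × 0.41 = 308.52 ppm.
(b) Deficit to target: 314 − 308.52 = 5.48 mg/L.
(b) As CaCO₃: 5.48 mg/L × 377,000 L = 2066 g; ÷ 100.1 = 20.64 mol Ca²⁺.
(b) Mass: 20.64 × 147 = 3034 g.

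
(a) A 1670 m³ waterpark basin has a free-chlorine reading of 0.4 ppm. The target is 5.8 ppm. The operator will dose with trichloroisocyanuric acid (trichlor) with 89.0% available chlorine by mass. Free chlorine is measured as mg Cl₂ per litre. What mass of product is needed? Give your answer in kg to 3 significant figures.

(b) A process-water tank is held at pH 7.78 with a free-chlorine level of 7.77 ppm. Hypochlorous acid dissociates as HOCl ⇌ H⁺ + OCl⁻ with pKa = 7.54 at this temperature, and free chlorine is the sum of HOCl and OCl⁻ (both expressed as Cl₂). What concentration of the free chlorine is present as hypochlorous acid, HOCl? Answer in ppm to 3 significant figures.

(a) 10.1 kg; (b) 2.84 ppm

(a) Volume: 1670 m³ = 1,670,000 L.
(a) Chlorine deficit: 5.8 − 0.4 = 5.4 ppm = 5.4 mg/L as Cl₂.
(a) Cl₂ equivalent needed: 5.4 mg/L × 1,670,000 L = 9,018,000 mg = 9018 g.
(a) Product at 89.0% available chlorine: 9018 / 0.89 = 10,130 g.

(b) [OCl⁻]/[HOCl] = 10^(pH − pKa) = 10^(7.78 − 7.54) = 10^0.24 = 1.738.
(b) Fraction as HOCl = 1 / (1 + 1.738) = 0.3653.
(b) HOCl = 0.3653 × 7.77 ppm = 2.838 ppm.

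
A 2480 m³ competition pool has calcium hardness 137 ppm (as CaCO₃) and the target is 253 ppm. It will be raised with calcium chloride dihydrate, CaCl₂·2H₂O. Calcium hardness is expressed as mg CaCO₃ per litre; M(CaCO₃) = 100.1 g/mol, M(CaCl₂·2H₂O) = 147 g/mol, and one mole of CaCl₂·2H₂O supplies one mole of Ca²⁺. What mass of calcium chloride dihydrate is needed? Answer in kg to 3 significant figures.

Volume: 2480 m³ = 2,480,000 L.
Hardness to add: (253 − 137) = 116 mg/L as CaCO₃ × 2,480,000 L = 287,700 g as CaCO₃.
Moles of Ca²⁺ (1 mol Ca²⁺ ≡ 1 mol CaCO₃): 287,700 / 100.1 g/mol = 2874 mol.
Mass of CaCl₂·2H₂O: 2874 × 147 = 422,500 g.

422 kg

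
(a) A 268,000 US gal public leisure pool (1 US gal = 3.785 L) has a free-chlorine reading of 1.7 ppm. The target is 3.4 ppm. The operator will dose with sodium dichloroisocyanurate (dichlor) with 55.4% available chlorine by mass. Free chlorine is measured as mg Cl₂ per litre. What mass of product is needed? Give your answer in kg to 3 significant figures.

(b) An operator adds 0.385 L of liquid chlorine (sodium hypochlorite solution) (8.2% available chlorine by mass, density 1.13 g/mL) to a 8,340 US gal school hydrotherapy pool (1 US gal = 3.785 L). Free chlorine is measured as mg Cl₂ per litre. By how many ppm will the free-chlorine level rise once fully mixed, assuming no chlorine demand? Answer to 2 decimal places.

(a) 3.11 kg; (b) 1.13 ppm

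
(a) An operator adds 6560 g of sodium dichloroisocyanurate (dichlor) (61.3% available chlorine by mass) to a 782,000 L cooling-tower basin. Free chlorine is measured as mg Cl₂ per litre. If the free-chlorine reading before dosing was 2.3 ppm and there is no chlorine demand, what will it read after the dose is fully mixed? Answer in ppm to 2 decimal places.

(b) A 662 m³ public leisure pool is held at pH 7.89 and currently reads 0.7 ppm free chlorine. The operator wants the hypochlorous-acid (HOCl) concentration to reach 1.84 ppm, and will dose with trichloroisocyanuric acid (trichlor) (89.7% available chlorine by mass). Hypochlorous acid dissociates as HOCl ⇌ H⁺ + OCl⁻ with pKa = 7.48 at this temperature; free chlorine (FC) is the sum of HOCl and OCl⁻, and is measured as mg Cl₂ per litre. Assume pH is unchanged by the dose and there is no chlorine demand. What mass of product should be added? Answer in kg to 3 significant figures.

(a) 7.44 ppm; (b) 4.33 kg

(a) Available chlorine delivered: 6560 g × 0.613 = 4021 g as Cl₂.
(a) Concentration rise: 4021 g / 782,000 L = 5.142 mg/L = 5.14 ppm.
(a) Final FC: 2.3 + 5.14 = 7.44 ppm.

(b) Volume: 662 m³ = 662,000 L.
(b) [OCl⁻]/[HOCl] = 10^(pH − pKa) = 10^(7.89 − 7.48) = 2.57; fraction as HOCl = 1/(1 + 2.57) = 0.2801.
(b) Free chlorine required for 1.84 ppm HOCl: 1.84 / 0.2801 = 6.57 ppm.
(b) FC to add: 6.57 − 0.7 = 5.87 mg/L as Cl₂.
(b) Cl₂ equivalent: 5.87 mg/L × 662,000 L = 3886 g.
(b) Product at 89.7% available Cl: 3886 / 0.897 = 4332 g.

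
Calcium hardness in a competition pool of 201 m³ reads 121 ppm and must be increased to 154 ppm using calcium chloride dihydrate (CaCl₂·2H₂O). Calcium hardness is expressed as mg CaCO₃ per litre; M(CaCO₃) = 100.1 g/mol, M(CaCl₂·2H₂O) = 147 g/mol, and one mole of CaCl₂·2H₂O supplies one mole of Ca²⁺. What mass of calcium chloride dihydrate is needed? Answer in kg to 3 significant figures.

9.74 kg

Volume: 201 m³ = 201,000 L.
Hardness to add: (154 − 121) = 33 mg/L as CaCO₃ × 201,000 L = 6633 g as CaCO₃.
Moles of Ca²⁺ (1 mol Ca²⁺ ≡ 1 mol CaCO₃): 6633 / 100.1 g/mol = 66.26 mol.
Mass of CaCl₂·2H₂O: 66.26 × 147 = 9741 g.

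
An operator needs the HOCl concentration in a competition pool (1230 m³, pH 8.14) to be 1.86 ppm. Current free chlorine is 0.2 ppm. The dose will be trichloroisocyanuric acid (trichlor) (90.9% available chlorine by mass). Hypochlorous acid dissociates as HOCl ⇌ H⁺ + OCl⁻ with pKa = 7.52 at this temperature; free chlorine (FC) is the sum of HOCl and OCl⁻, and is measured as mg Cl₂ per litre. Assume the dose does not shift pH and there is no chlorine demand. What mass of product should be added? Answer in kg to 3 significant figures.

12.7 kg

Volume: 1230 m³ = 1,230,000 L.
[OCl⁻]/[HOCl] = 10^(pH − pKa) = 10^(8.14 − 7.52) = 4.169; fraction as HOCl = 1/(1 + 4.169) = 0.1935.
Free chlorine required for 1.86 ppm HOCl: 1.86 / 0.1935 = 9.614 ppm.
FC to add: 9.614 − 0.2 = 9.414 mg/L as Cl₂.
Cl₂ equivalent: 9.414 mg/L × 1,230,000 L = 11,580 g.
Product at 90.9% available Cl: 11,580 / 0.909 = 12,740 g.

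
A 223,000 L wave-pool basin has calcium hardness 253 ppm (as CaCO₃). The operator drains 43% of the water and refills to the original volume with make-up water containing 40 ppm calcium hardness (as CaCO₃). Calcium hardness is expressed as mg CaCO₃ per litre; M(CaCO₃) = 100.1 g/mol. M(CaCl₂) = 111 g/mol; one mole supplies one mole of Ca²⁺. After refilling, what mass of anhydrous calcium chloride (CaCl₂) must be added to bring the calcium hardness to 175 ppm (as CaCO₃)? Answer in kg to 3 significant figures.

3.36 kg

After draining 43% and refilling: 253 × 0.57 + 40 × 0.43 = 161.41 ppm.
Deficit to target: 175 − 161.41 = 13.59 mg/L.
As CaCO₃: 13.59 mg/L × 223,000 L = 3031 g; ÷ 100.1 = 30.28 mol Ca²⁺.
Mass: 30.28 × 111 = 3361 g.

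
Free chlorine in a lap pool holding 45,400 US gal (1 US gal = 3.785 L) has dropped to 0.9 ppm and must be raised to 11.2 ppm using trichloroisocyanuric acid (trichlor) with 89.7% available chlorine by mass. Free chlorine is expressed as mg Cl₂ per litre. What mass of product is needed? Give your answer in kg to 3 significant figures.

1.97 kg

Volume: 45,400 US gal × 3.785 L/gal = 171,839 L.
Chlorine deficit: 11.2 − 0.9 = 10.3 ppm = 10.3 mg/L as Cl₂.
Cl₂ equivalent needed: 10.3 mg/L × 171,839 L = 1,770,000 mg = 1770 g.
Product at 89.7% available chlorine: 1770 / 0.897 = 1973 g.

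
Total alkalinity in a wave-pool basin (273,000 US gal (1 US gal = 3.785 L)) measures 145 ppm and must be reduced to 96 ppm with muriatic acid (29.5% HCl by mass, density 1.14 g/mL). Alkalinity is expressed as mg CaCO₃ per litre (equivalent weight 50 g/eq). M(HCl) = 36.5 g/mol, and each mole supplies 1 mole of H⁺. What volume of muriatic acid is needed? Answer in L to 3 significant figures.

Volume: 273,000 US gal × 3.785 L/gal = 1,033,305 L.
Alkalinity to neutralize: (145 − 96) = 49 mg/L as CaCO₃ × 1,033,305 L = 50,630 g as CaCO₃.
Equivalents of H⁺ required: 50,630 ÷ 50 g/eq = 1013 eq = 1013 mol HCl.
Mass of HCl: 1013 × 36.5 = 36,960 g.
Mass of 29.5% solution: 36,960 / 0.295 = 125,300 g.
Volume: 125,300 g ÷ 1.14 g/mL = 109,900 mL.

110 L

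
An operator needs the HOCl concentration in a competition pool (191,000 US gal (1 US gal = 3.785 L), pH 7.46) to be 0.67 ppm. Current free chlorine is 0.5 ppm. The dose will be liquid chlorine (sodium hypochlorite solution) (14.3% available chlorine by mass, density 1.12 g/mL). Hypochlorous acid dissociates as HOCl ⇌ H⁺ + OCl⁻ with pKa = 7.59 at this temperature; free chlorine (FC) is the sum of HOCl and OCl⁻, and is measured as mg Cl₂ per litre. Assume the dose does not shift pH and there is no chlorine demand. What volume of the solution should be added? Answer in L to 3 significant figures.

3.01 L

Volume: 191,000 US gal × 3.785 L/gal = 722,935 L.
[OCl⁻]/[HOCl] = 10^(pH − pKa) = 10^(7.46 − 7.59) = 0.7413; fraction as HOCl = 1/(1 + 0.7413) = 0.5743.
Free chlorine required for 0.67 ppm HOCl: 0.67 / 0.5743 = 1.167 ppm.
FC to add: 1.167 − 0.5 = 0.6667 mg/L as Cl₂.
Cl₂ equivalent: 0.6667 mg/L × 722,935 L = 482 g.
Product at 14.3% available Cl: 482 / 0.143 = 3370 g.
Volume: 3370 g ÷ 1.12 g/mL = 3009 mL.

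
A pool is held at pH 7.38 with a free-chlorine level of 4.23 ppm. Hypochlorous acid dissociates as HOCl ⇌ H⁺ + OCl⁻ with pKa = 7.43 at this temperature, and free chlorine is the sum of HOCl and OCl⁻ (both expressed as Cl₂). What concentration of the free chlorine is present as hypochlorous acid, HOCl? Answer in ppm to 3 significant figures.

[OCl⁻]/[HOCl] = 10^(pH − pKa) = 10^(7.38 − 7.43) = 10^-0.05 = 0.8913.
Fraction as HOCl = 1 / (1 + 0.8913) = 0.5288.
HOCl = 0.5288 × 4.23 ppm = 2.237 ppm.

2.24 ppm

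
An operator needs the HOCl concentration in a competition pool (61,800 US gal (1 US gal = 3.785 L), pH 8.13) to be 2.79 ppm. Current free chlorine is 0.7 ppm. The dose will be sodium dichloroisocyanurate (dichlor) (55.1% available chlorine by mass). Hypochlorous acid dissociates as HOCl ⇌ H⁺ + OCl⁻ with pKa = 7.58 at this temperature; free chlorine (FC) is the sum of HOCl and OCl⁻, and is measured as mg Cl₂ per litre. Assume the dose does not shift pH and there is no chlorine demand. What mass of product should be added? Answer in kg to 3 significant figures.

Volume: 61,800 US gal × 3.785 L/gal = 233,913 L.
[OCl⁻]/[HOCl] = 10^(pH − pKa) = 10^(8.13 − 7.58) = 3.548; fraction as HOCl = 1/(1 + 3.548) = 0.2199.
Free chlorine required for 2.79 ppm HOCl: 2.79 / 0.2199 = 12.69 ppm.
FC to add: 12.69 − 0.7 = 11.99 mg/L as Cl₂.
Cl₂ equivalent: 11.99 mg/L × 233,913 L = 2804 g.
Product at 55.1% available Cl: 2804 / 0.551 = 5090 g.

5.09 kg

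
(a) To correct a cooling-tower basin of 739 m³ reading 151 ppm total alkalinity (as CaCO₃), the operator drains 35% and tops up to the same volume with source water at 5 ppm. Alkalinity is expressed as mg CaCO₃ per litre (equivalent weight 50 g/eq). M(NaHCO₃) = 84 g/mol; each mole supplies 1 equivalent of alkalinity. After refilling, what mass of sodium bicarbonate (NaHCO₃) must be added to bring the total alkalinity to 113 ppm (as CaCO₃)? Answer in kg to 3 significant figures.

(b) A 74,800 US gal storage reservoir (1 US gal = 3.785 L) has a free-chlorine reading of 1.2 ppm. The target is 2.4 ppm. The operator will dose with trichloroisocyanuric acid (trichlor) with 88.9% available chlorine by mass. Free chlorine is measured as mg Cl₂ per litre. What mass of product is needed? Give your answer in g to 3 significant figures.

(a) Volume: 739 m³ = 739,000 L.
(a) After draining 35% and refilling: 151 × 0.65 + 5 × 0.35 = 99.9 ppm.
(a) Deficit to target: 113 − 99.9 = 13.1 mg/L.
(a) As CaCO₃: 13.1 mg/L × 739,000 L = 9681 g; ÷ 50 g/eq ÷ 1 = 193.6 mol NaHCO₃.
(a) Mass: 193.6 × 84 = 16,260 g.

(b) Volume: 74,800 US gal × 3.785 L/gal = 283,118 L.
(b) Chlorine deficit: 2.4 − 1.2 = 1.2 ppm = 1.2 mg/L as Cl₂.
(b) Cl₂ equivalent needed: 1.2 mg/L × 283,118 L = 339,700 mg = 339.7 g.
(b) Product at 88.9% available chlorine: 339.7 / 0.889 = 382.2 g.

(a) 16.3 kg; (b) 382 g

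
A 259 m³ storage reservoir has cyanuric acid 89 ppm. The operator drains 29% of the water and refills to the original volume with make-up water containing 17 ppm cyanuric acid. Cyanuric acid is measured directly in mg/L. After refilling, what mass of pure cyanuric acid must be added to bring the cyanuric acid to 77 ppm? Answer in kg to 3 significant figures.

Volume: 259 m³ = 259,000 L.
After draining 29% and refilling: 89 × 0.71 + 17 × 0.29 = 68.12 ppm.
Deficit to target: 77 − 68.12 = 8.88 mg/L.
Mass: 8.88 mg/L × 259,000 L = 2300 g cyanuric acid.

2.30 kg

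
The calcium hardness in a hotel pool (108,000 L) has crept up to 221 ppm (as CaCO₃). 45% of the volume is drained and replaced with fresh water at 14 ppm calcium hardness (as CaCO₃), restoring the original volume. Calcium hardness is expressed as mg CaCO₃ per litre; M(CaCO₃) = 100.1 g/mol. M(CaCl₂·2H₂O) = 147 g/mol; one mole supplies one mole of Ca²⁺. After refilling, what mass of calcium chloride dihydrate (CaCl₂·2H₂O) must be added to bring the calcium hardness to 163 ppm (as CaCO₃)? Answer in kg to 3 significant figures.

5.57 kg

After draining 45% and refilling: 221 × 0.55 + 14 × 0.45 = 127.85 ppm.
Deficit to target: 163 − 127.85 = 35.15 mg/L.
As CaCO₃: 35.15 mg/L × 108,000 L = 3796 g; ÷ 100.1 = 37.92 mol Ca²⁺.
Mass: 37.92 × 147 = 5575 g.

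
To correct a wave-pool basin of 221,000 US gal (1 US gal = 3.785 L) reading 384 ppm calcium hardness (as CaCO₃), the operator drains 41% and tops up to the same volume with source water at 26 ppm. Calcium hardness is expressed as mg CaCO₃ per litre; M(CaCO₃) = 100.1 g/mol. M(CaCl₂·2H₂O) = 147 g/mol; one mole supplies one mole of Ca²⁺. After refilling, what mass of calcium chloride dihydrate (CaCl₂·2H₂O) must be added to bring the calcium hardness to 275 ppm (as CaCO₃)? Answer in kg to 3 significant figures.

46.4 kg

Volume: 221,000 US gal × 3.785 L/gal = 836,485 L.
After draining 41% and refilling: 384 × 0.59 + 26 × 0.41 = 237.22 ppm.
Deficit to target: 275 − 237.22 = 37.78 mg/L.
As CaCO₃: 37.78 mg/L × 836,485 L = 31,600 g; ÷ 100.1 = 315.7 mol Ca²⁺.
Mass: 315.7 × 147 = 46,410 g.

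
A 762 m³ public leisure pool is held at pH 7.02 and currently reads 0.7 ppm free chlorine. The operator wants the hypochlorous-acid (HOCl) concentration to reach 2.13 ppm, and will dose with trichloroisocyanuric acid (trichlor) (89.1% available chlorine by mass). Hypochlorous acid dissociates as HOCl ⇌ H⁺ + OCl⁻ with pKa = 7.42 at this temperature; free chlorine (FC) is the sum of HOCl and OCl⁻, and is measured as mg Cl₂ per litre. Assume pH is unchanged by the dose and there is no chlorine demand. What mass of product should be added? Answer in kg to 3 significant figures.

Volume: 762 m³ = 762,000 L.
[OCl⁻]/[HOCl] = 10^(pH − pKa) = 10^(7.02 − 7.42) = 0.3981; fraction as HOCl = 1/(1 + 0.3981) = 0.7153.
Free chlorine required for 2.13 ppm HOCl: 2.13 / 0.7153 = 2.978 ppm.
FC to add: 2.978 − 0.7 = 2.278 mg/L as Cl₂.
Cl₂ equivalent: 2.278 mg/L × 762,000 L = 1736 g.
Product at 89.1% available Cl: 1736 / 0.891 = 1948 g.

1.95 kg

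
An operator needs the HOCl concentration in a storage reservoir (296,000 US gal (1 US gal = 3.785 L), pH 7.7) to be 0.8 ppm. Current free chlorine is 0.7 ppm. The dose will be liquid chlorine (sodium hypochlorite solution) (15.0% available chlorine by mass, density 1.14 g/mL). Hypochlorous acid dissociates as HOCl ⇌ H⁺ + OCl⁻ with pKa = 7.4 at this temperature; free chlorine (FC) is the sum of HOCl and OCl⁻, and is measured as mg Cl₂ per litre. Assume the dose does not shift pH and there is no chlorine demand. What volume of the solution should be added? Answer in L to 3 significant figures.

11.1 L

Volume: 296,000 US gal × 3.785 L/gal = 1,120,360 L.
[OCl⁻]/[HOCl] = 10^(pH − pKa) = 10^(7.7 − 7.4) = 1.995; fraction as HOCl = 1/(1 + 1.995) = 0.3339.
Free chlorine required for 0.8 ppm HOCl: 0.8 / 0.3339 = 2.396 ppm.
FC to add: 2.396 − 0.7 = 1.696 mg/L as Cl₂.
Cl₂ equivalent: 1.696 mg/L × 1,120,360 L = 1900 g.
Product at 15.0% available Cl: 1900 / 0.15 = 12,670 g.
Volume: 12,670 g ÷ 1.14 g/mL = 11,110 mL.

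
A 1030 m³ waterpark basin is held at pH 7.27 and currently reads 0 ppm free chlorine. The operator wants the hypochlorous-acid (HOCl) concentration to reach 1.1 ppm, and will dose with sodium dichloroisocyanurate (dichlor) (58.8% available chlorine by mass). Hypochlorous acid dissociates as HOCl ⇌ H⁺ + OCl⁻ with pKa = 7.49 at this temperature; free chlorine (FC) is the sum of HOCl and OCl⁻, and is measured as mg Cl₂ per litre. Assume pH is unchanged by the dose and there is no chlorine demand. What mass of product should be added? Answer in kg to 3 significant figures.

Volume: 1030 m³ = 1,030,000 L.
[OCl⁻]/[HOCl] = 10^(pH − pKa) = 10^(7.27 − 7.49) = 0.6026; fraction as HOCl = 1/(1 + 0.6026) = 0.624.
Free chlorine required for 1.1 ppm HOCl: 1.1 / 0.624 = 1.763 ppm.
FC to add: 1.763 − 0 = 1.763 mg/L as Cl₂.
Cl₂ equivalent: 1.763 mg/L × 1,030,000 L = 1816 g.
Product at 58.8% available Cl: 1816 / 0.588 = 3088 g.

3.09 kg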